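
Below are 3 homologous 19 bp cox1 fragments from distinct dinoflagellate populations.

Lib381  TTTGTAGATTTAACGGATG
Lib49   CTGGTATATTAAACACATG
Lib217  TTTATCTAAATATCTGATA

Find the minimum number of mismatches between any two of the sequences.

6

Pairwise Hamming distances:
  Lib381 vs Lib49: 6
  Lib381 vs Lib217: 8
  Lib49 vs Lib217: 11
The smallest is 6, between Lib381 and Lib49.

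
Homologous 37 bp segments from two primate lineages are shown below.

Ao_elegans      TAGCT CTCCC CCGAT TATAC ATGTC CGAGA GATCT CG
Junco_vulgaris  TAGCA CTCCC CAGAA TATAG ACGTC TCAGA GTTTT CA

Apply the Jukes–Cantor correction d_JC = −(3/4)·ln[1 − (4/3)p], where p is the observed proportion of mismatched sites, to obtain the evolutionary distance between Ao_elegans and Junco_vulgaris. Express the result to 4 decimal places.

0.3351

Differing sites — 5:T/A; 12:C/A; 15:T/A; 20:C/G; 22:T/C; 26:C/T; 27:G/C; 32:A/T; 34:C/T; 37:G/A.
p = 10/37 = 0.270270.
d = −0.75 · ln(1 − (4/3)·0.270270) = −0.75 · ln(0.639640) = −0.75 · (-0.446850) = 0.3351.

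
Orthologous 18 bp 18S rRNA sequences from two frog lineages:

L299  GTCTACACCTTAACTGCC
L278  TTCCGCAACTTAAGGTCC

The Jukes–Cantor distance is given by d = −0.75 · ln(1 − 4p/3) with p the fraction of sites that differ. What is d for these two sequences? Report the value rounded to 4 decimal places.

Differing sites — 1:G/T; 4:T/C; 5:A/G; 8:C/A; 14:C/G; 15:T/G; 16:G/T.
p = 7/18 = 0.388889.
d = −0.75 · ln(1 − (4/3)·0.388889) = −0.75 · ln(0.481481) = −0.75 · (-0.730889) = 0.5482.

0.5482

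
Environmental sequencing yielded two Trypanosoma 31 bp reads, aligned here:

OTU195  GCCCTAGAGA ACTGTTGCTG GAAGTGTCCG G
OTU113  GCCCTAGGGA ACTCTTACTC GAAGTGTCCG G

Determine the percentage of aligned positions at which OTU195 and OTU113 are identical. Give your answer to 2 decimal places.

Differing sites — 8:A/G; 14:G/C; 17:G/A; 20:G/C.
27 of the 31 sites match, so the percent identity is 27/31 × 100 = 87.10%.

87.10%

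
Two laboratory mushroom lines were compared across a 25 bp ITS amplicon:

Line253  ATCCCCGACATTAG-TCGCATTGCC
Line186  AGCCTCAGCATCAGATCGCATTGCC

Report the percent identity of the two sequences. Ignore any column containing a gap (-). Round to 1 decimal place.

79.2%

Excluding the 1 gap column leaves 24 comparable sites.
Differing sites — 2:T/G; 5:C/T; 7:G/A; 8:A/G; 12:T/C.
19 of the 24 comparable sites match, so the percent identity is 19/24 × 100 = 79.2%.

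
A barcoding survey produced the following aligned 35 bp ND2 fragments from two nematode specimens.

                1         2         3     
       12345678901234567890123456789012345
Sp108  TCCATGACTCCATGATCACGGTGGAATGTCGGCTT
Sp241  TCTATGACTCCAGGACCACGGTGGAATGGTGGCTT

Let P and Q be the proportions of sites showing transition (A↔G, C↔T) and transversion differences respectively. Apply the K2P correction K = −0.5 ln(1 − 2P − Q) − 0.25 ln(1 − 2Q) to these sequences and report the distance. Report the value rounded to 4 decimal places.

0.1601

The sequences differ at positions 3 (C/T, transition), 13 (T/G, transversion), 16 (T/C, transition), 29 (T/G, transversion), 30 (C/T, transition).
Of the 5 differences, 3 transitions and 2 transversions over 35 sites: P = 3/35 = 0.085714, Q = 2/35 = 0.057143.
d = −0.5·ln(0.771429) − 0.25·ln(0.885714) = −0.5·(-0.259511) − 0.25·(-0.121361) = 0.1601.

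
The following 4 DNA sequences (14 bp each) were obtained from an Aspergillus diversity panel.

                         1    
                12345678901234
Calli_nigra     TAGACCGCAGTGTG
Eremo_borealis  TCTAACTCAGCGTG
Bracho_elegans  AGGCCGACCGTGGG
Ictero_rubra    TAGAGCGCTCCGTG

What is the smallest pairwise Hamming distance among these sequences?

Pairwise Hamming distances:
  Calli_nigra vs Eremo_borealis: 5
  Calli_nigra vs Bracho_elegans: 7
  Calli_nigra vs Ictero_rubra: 4
  Eremo_borealis vs Bracho_elegans: 10
  Eremo_borealis vs Ictero_rubra: 6
  Bracho_elegans vs Ictero_rubra: 10
The smallest is 4, between Calli_nigra and Ictero_rubra.

4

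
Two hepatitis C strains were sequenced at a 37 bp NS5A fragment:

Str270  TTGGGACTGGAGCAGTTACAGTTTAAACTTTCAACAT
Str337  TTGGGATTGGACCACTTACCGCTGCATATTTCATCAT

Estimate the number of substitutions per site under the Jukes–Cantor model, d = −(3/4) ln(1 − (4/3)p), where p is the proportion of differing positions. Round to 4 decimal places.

0.3351

Mismatches occur at site 7 (C/T), site 12 (G/C), site 15 (G/C), site 20 (A/C), site 22 (T/C), site 24 (T/G), site 25 (A/C), site 27 (A/T), site 28 (C/A), site 34 (A/T).
p = 10/37 = 0.270270.
d = −0.75 · ln(1 − (4/3)·0.270270) = −0.75 · ln(0.639640) = −0.75 · (-0.446850) = 0.3351.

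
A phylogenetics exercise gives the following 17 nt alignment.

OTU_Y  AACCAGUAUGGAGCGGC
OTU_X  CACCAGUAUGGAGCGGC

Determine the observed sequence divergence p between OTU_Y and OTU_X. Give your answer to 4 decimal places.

Differing sites — 1:A/C.
There are 1 differences over 17 sites, so p = 1/17 = 0.0588.

0.0588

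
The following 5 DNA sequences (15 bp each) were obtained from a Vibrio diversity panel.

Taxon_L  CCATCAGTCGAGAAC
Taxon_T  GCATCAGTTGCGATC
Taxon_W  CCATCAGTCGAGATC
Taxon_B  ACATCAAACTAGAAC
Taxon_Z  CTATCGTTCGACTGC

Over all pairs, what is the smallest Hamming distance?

1

Pairwise Hamming distances:
  Taxon_L vs Taxon_T: 4
  Taxon_L vs Taxon_W: 1
  Taxon_L vs Taxon_B: 4
  Taxon_L vs Taxon_Z: 6
  Taxon_T vs Taxon_W: 3
  Taxon_T vs Taxon_B: 7
  Taxon_T vs Taxon_Z: 9
  Taxon_W vs Taxon_B: 5
  Taxon_W vs Taxon_Z: 6
  Taxon_B vs Taxon_Z: 9
The smallest is 1, between Taxon_L and Taxon_W.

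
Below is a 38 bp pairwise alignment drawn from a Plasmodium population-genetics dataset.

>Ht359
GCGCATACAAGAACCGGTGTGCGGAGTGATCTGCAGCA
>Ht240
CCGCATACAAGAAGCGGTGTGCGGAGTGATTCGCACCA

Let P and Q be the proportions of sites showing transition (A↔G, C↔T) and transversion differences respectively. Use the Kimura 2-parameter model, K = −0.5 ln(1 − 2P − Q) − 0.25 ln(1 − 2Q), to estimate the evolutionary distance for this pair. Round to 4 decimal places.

The sequences differ at positions 1 (G/C, transversion), 14 (C/G, transversion), 31 (C/T, transition), 32 (T/C, transition), 36 (G/C, transversion).
Of the 5 differences, 2 transitions and 3 transversions over 38 sites: P = 2/38 = 0.052632, Q = 3/38 = 0.078947.
d = −0.5·ln(0.815789) − 0.25·ln(0.842106) = −0.5·(-0.203600) − 0.25·(-0.171849) = 0.1448.

0.1448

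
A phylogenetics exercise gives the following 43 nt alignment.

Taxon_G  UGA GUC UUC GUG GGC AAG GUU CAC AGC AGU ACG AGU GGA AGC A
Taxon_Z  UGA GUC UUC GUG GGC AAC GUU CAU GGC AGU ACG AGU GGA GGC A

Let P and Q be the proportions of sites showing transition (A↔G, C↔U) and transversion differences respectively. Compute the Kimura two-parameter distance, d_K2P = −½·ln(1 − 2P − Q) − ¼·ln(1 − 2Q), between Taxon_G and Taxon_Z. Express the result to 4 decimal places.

0.1007

Mismatches occur at site 18 (G↔C, transversion), site 24 (C↔U, transition), site 25 (A↔G, transition), site 40 (A↔G, transition).
Of the 4 differences, 3 transitions and 1 transversion over 43 sites: P = 3/43 = 0.069767, Q = 1/43 = 0.023256.
d = −0.5·ln(0.837210) − 0.25·ln(0.953488) = −0.5·(-0.177680) − 0.25·(-0.047628) = 0.1007.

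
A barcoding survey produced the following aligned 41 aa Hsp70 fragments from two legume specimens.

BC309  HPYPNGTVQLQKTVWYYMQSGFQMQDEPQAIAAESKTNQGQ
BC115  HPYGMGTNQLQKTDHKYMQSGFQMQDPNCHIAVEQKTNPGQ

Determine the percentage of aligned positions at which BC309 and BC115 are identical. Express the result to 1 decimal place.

68.3%

Differing sites — 4:P/G; 5:N/M; 8:V/N; 14:V/D; 15:W/H; 16:Y/K; 27:E/P; 28:P/N; 29:Q/C; 30:A/H; 33:A/V; 35:S/Q; 39:Q/P.
28 of the 41 sites match, so the percent identity is 28/41 × 100 = 68.3%.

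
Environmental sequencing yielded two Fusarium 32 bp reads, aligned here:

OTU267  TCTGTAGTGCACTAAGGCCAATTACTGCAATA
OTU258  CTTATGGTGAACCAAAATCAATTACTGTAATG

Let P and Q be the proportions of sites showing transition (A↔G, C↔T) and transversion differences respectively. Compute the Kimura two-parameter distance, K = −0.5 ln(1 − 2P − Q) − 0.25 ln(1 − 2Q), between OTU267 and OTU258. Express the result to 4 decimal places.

0.5501

The sequences differ at positions 1 (T/C, transition), 2 (C/T, transition), 4 (G/A, transition), 6 (A/G, transition), 10 (C/A, transversion), 13 (T/C, transition), 16 (G/A, transition), 17 (G/A, transition), 18 (C/T, transition), 28 (C/T, transition), 32 (A/G, transition).
Of the 11 differences, 10 transitions and 1 transversion over 32 sites: P = 10/32 = 0.312500, Q = 1/32 = 0.031250.
d = −0.5·ln(0.343750) − 0.25·ln(0.937500) = −0.5·(-1.067841) − 0.25·(-0.064539) = 0.5501.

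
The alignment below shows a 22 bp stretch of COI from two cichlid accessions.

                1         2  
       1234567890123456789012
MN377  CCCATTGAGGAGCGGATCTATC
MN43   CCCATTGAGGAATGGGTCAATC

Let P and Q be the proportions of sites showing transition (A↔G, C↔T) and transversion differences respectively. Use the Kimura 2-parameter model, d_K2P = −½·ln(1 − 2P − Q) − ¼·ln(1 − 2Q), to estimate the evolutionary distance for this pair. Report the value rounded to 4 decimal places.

0.2153

The sequences differ at positions 12 (G/A, transition), 13 (C/T, transition), 16 (A/G, transition), 19 (T/A, transversion).
Of the 4 differences, 3 transitions and 1 transversion over 22 sites: P = 3/22 = 0.136364, Q = 1/22 = 0.045455.
d = −0.5·ln(0.681817) − 0.25·ln(0.909090) = −0.5·(-0.382994) − 0.25·(-0.095311) = 0.2153.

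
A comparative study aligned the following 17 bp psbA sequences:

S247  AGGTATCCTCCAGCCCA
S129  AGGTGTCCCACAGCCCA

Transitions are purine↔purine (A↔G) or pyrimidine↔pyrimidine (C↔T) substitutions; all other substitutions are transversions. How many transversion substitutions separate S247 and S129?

Mismatches occur at site 5 (A/G, transition), site 9 (T/C, transition), site 10 (C/A, transversion).
Of the 3 differences, 2 transitions and 1 transversion, so the answer is 1.

1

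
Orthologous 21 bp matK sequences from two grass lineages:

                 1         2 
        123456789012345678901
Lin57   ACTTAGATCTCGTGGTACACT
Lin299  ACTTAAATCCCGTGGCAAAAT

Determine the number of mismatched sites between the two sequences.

Differing sites — 6:G/A; 10:T/C; 16:T/C; 18:C/A; 20:C/A.
That gives 5 mismatches out of 21 aligned sites, so the Hamming distance is 5.

5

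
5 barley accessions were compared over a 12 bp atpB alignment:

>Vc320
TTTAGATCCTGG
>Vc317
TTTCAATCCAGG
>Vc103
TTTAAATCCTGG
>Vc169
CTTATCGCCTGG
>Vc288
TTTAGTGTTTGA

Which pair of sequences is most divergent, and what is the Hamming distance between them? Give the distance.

8

Pairwise Hamming distances:
  Vc320 vs Vc317: 3
  Vc320 vs Vc103: 1
  Vc320 vs Vc169: 4
  Vc320 vs Vc288: 5
  Vc317 vs Vc103: 2
  Vc317 vs Vc169: 6
  Vc317 vs Vc288: 8
  Vc103 vs Vc169: 4
  Vc103 vs Vc288: 6
  Vc169 vs Vc288: 6
The largest is 8, between Vc317 and Vc288.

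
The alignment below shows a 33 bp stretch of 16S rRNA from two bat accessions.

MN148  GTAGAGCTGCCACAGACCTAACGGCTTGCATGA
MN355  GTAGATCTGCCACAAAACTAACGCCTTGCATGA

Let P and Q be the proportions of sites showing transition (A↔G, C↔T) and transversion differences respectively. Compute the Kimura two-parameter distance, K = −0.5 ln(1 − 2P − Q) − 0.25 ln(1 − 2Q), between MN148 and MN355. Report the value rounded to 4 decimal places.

Differing sites — 6:G/T (Tv); 15:G/A (Ti); 17:C/A (Tv); 24:G/C (Tv).
Of the 4 differences, 1 transition and 3 transversions over 33 sites: P = 1/33 = 0.030303, Q = 3/33 = 0.090909.
d = −0.5·ln(0.848485) − 0.25·ln(0.818182) = −0.5·(-0.164303) − 0.25·(-0.200670) = 0.1323.

0.1323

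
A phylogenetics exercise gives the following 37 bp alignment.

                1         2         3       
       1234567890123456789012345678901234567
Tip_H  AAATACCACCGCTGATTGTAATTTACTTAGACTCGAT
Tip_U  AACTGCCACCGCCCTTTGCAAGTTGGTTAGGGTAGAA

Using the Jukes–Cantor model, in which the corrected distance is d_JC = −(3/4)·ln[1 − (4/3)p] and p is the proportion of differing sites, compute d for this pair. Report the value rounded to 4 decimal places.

Mismatches occur at site 3 (A↔C), site 5 (A↔G), site 13 (T↔C), site 14 (G↔C), site 15 (A↔T), site 19 (T↔C), site 22 (T↔G), site 25 (A↔G), site 26 (C↔G), site 31 (A↔G), site 32 (C↔G), site 34 (C↔A), site 37 (T↔A).
p = 13/37 = 0.351351.
d = −0.75 · ln(1 − (4/3)·0.351351) = −0.75 · ln(0.531532) = −0.75 · (-0.631992) = 0.4740.

0.4740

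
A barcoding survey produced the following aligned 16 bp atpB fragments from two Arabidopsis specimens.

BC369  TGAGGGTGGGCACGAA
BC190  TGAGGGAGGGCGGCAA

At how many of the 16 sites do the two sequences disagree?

4

Mismatches occur at site 7 (T↔A), site 12 (A↔G), site 13 (C↔G), site 14 (G↔C).
That gives 4 mismatches out of 16 aligned sites, so the Hamming distance is 4.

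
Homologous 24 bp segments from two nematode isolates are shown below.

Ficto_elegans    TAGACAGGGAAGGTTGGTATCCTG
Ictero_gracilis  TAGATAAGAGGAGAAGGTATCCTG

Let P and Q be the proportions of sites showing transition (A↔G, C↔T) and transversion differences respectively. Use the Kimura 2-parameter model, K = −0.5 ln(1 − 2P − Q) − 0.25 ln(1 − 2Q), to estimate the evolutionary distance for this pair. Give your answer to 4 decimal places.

The sequences differ at positions 5 (C/T, transition), 7 (G/A, transition), 9 (G/A, transition), 10 (A/G, transition), 11 (A/G, transition), 12 (G/A, transition), 14 (T/A, transversion), 15 (T/A, transversion).
Of the 8 differences, 6 transitions and 2 transversions over 24 sites: P = 6/24 = 0.250000, Q = 2/24 = 0.083333.
d = −0.5·ln(0.416667) − 0.25·ln(0.833334) = −0.5·(-0.875468) − 0.25·(-0.182321) = 0.4833.

0.4833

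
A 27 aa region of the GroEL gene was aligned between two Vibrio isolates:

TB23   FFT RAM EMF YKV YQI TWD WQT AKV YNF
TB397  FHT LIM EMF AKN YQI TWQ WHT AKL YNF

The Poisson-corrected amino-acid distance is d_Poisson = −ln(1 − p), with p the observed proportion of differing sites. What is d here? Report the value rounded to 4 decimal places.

Differing sites — 2:F/H; 4:R/L; 5:A/I; 10:Y/A; 12:V/N; 18:D/Q; 20:Q/H; 24:V/L.
p = 8/27 = 0.296296.
d = −ln(1 − 0.296296) = −ln(0.703704) = 0.3514.

0.3514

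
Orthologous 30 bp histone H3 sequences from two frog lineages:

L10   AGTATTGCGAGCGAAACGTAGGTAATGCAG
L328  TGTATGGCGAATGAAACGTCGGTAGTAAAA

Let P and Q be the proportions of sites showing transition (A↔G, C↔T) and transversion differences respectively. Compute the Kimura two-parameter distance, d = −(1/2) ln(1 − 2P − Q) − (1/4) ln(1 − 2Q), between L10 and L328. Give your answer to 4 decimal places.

0.3918

Differing sites — 1:A/T (Tv); 6:T/G (Tv); 11:G/A (Ti); 12:C/T (Ti); 20:A/C (Tv); 25:A/G (Ti); 27:G/A (Ti); 28:C/A (Tv); 30:G/A (Ti).
Of the 9 differences, 5 transitions and 4 transversions over 30 sites: P = 5/30 = 0.166667, Q = 4/30 = 0.133333.
d = −0.5·ln(0.533333) − 0.25·ln(0.733334) = −0.5·(-0.628609) − 0.25·(-0.310154) = 0.3918.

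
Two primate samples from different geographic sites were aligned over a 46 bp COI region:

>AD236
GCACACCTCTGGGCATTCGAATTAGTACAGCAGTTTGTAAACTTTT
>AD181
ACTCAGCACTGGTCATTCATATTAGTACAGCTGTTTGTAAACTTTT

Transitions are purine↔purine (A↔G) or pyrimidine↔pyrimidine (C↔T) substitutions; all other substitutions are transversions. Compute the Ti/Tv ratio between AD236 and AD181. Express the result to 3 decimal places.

The sequences differ at positions 1 (G/A, transition), 3 (A/T, transversion), 6 (C/G, transversion), 8 (T/A, transversion), 13 (G/T, transversion), 19 (G/A, transition), 20 (A/T, transversion), 32 (A/T, transversion).
Of the 8 differences, 2 transitions and 6 transversions, so Ti/Tv = 2/6 = 0.333.

0.333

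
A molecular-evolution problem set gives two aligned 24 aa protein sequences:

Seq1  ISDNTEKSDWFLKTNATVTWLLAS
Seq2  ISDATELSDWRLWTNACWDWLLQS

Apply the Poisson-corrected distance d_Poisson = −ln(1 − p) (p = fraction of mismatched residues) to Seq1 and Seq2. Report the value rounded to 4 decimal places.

Differing sites — 4:N/A; 7:K/L; 11:F/R; 13:K/W; 17:T/C; 18:V/W; 19:T/D; 23:A/Q.
p = 8/24 = 0.333333.
d = −ln(1 − 0.333333) = −ln(0.666667) = 0.4055.

0.4055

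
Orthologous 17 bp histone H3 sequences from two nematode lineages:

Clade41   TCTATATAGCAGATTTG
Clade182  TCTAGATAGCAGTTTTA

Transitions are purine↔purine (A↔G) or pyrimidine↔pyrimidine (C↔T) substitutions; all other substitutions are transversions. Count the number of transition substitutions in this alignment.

1

Differing sites — 5:T/G (Tv); 13:A/T (Tv); 17:G/A (Ti).
Of the 3 differences, 1 transition and 2 transversions, so the answer is 1.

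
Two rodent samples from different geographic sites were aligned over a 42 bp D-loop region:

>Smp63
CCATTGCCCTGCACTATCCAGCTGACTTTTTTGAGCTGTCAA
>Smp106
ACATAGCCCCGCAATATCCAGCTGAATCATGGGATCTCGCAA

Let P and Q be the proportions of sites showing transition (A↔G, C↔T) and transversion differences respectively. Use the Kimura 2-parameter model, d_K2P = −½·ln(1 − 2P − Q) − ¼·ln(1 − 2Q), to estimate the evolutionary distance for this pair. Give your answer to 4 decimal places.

The sequences differ at positions 1 (C/A, transversion), 5 (T/A, transversion), 10 (T/C, transition), 14 (C/A, transversion), 26 (C/A, transversion), 28 (T/C, transition), 29 (T/A, transversion), 31 (T/G, transversion), 32 (T/G, transversion), 35 (G/T, transversion), 38 (G/C, transversion), 39 (T/G, transversion).
Of the 12 differences, 2 transitions and 10 transversions over 42 sites: P = 2/42 = 0.047619, Q = 10/42 = 0.238095.
d = −0.5·ln(0.666667) − 0.25·ln(0.523810) = −0.5·(-0.405465) − 0.25·(-0.646626) = 0.3644.

0.3644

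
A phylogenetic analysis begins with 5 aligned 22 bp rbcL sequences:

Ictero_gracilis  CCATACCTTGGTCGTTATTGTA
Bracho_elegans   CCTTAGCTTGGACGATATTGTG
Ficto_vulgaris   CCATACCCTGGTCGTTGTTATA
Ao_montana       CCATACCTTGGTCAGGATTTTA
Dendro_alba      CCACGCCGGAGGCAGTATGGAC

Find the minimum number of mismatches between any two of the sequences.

Pairwise Hamming distances:
  Ictero_gracilis vs Bracho_elegans: 5
  Ictero_gracilis vs Ficto_vulgaris: 3
  Ictero_gracilis vs Ao_montana: 4
  Ictero_gracilis vs Dendro_alba: 11
  Bracho_elegans vs Ficto_vulgaris: 8
  Bracho_elegans vs Ao_montana: 8
  Bracho_elegans vs Dendro_alba: 13
  Ficto_vulgaris vs Ao_montana: 6
  Ficto_vulgaris vs Dendro_alba: 13
  Ao_montana vs Dendro_alba: 11
The smallest is 3, between Ictero_gracilis and Ficto_vulgaris.

3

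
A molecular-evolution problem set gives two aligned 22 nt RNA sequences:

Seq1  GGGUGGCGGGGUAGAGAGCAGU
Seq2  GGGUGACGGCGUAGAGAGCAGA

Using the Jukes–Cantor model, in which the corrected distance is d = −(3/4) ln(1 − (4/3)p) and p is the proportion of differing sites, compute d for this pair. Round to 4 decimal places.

0.1505

Differing sites — 6:G/A; 10:G/C; 22:U/A.
p = 3/22 = 0.136364.
d = −0.75 · ln(1 − (4/3)·0.136364) = −0.75 · ln(0.818181) = −0.75 · (-0.200672) = 0.1505.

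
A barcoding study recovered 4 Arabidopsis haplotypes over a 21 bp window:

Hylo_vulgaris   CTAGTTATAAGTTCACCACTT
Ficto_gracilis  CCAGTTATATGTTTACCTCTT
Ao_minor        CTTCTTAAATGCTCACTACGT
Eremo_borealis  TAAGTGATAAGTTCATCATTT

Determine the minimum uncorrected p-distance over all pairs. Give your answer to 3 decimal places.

Pairwise Hamming distances:
  Hylo_vulgaris vs Ficto_gracilis: 4
  Hylo_vulgaris vs Ao_minor: 7
  Hylo_vulgaris vs Eremo_borealis: 5
  Ficto_gracilis vs Ao_minor: 9
  Ficto_gracilis vs Eremo_borealis: 8
  Ao_minor vs Eremo_borealis: 12
The smallest is 4 mismatches, between Hylo_vulgaris and Ficto_gracilis; p = 4/21 = 0.190.

0.190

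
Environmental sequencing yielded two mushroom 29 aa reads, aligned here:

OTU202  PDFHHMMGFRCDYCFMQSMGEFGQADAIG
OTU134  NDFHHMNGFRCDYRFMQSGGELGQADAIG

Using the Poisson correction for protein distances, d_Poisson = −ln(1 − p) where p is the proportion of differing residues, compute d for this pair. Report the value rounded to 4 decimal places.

0.1892

The sequences differ at positions 1 (P/N), 7 (M/N), 14 (C/R), 19 (M/G), 22 (F/L).
p = 5/29 = 0.172414.
d = −ln(1 − 0.172414) = −ln(0.827586) = 0.1892.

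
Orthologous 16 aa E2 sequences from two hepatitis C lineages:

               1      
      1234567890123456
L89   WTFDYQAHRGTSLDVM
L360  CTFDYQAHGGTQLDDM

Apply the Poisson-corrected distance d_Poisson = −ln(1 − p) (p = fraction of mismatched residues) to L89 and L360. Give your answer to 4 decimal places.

Mismatches occur at site 1 (W↔C), site 9 (R↔G), site 12 (S↔Q), site 15 (V↔D).
p = 4/16 = 0.250000.
d = −ln(1 − 0.250000) = −ln(0.750000) = 0.2877.

0.2877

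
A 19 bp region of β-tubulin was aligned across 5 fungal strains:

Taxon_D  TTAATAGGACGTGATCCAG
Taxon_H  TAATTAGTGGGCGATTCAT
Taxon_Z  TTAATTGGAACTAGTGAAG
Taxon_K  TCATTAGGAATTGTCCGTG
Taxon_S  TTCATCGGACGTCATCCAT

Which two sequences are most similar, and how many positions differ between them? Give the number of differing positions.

4

Pairwise Hamming distances:
  Taxon_D vs Taxon_H: 8
  Taxon_D vs Taxon_Z: 7
  Taxon_D vs Taxon_K: 8
  Taxon_D vs Taxon_S: 4
  Taxon_H vs Taxon_Z: 13
  Taxon_H vs Taxon_K: 12
  Taxon_H vs Taxon_S: 10
  Taxon_Z vs Taxon_K: 10
  Taxon_Z vs Taxon_S: 9
  Taxon_K vs Taxon_S: 12
The smallest is 4, between Taxon_D and Taxon_S.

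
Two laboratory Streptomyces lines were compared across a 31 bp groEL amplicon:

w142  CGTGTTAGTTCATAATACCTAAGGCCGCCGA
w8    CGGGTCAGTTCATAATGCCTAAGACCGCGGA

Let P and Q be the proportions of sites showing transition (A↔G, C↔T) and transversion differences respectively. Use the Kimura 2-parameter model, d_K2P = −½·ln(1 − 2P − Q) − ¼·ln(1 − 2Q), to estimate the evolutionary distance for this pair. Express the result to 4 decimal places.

0.1838

Mismatches occur at site 3 (T/G, transversion), site 6 (T/C, transition), site 17 (A/G, transition), site 24 (G/A, transition), site 29 (C/G, transversion).
Of the 5 differences, 3 transitions and 2 transversions over 31 sites: P = 3/31 = 0.096774, Q = 2/31 = 0.064516.
d = −0.5·ln(0.741936) − 0.25·ln(0.870968) = −0.5·(-0.298492) − 0.25·(-0.138150) = 0.1838.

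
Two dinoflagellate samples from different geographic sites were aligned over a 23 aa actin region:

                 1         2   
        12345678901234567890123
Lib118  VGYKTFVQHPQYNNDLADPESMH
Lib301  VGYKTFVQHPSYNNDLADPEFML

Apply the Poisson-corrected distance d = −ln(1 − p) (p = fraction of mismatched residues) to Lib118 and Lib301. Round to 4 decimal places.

Mismatches occur at site 11 (Q↔S), site 21 (S↔F), site 23 (H↔L).
p = 3/23 = 0.130435.
d = −ln(1 − 0.130435) = −ln(0.869565) = 0.1398.

0.1398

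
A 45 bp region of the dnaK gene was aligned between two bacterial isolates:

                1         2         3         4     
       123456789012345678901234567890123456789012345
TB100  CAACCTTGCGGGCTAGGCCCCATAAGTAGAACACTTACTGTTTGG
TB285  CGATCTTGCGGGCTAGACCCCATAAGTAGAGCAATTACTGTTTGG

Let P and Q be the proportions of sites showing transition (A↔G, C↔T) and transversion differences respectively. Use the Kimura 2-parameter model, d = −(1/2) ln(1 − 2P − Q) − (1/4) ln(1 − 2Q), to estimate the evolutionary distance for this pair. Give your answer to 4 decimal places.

0.1229

The sequences differ at positions 2 (A/G, transition), 4 (C/T, transition), 17 (G/A, transition), 31 (A/G, transition), 34 (C/A, transversion).
Of the 5 differences, 4 transitions and 1 transversion over 45 sites: P = 4/45 = 0.088889, Q = 1/45 = 0.022222.
d = −0.5·ln(0.800000) − 0.25·ln(0.955556) = −0.5·(-0.223144) − 0.25·(-0.045462) = 0.1229.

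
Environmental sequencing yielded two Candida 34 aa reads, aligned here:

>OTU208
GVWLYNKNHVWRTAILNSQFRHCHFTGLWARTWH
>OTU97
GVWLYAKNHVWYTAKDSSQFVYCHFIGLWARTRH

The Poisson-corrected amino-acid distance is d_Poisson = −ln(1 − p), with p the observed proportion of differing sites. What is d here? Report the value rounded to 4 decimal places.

Mismatches occur at site 6 (N↔A), site 12 (R↔Y), site 15 (I↔K), site 16 (L↔D), site 17 (N↔S), site 21 (R↔V), site 22 (H↔Y), site 26 (T↔I), site 33 (W↔R).
p = 9/34 = 0.264706.
d = −ln(1 − 0.264706) = −ln(0.735294) = 0.3075.

0.3075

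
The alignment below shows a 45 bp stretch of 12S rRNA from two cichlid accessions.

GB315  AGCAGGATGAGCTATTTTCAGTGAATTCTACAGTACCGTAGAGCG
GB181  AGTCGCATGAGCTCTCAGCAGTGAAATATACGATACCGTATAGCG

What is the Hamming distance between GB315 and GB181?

Mismatches occur at site 3 (C→T), site 4 (A→C), site 6 (G→C), site 14 (A→C), site 16 (T→C), site 17 (T→A), site 18 (T→G), site 26 (T→A), site 28 (C→A), site 32 (A→G), site 33 (G→A), site 41 (G→T).
That gives 12 mismatches out of 45 aligned sites, so the Hamming distance is 12.

12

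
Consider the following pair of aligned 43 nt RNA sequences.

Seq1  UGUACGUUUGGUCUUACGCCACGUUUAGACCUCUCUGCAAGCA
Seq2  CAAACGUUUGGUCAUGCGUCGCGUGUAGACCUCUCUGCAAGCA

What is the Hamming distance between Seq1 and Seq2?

8

Mismatches occur at site 1 (U↔C), site 2 (G↔A), site 3 (U↔A), site 14 (U↔A), site 16 (A↔G), site 19 (C↔U), site 21 (A↔G), site 25 (U↔G).
That gives 8 mismatches out of 43 aligned sites, so the Hamming distance is 8.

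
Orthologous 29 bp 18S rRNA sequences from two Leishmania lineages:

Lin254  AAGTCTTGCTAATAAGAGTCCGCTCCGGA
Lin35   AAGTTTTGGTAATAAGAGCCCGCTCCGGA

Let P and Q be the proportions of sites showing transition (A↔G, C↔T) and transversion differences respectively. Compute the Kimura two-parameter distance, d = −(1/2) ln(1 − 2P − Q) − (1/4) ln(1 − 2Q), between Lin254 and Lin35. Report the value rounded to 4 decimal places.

The sequences differ at positions 5 (C/T, transition), 9 (C/G, transversion), 19 (T/C, transition).
Of the 3 differences, 2 transitions and 1 transversion over 29 sites: P = 2/29 = 0.068966, Q = 1/29 = 0.034483.
d = −0.5·ln(0.827585) − 0.25·ln(0.931034) = −0.5·(-0.189243) − 0.25·(-0.071459) = 0.1125.

0.1125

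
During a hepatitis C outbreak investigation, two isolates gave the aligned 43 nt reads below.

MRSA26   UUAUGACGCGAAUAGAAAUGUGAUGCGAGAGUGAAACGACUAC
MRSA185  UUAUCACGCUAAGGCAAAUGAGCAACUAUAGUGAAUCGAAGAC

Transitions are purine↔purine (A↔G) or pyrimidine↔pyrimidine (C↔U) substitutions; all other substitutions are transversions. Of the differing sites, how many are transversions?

The sequences differ at positions 5 (G/C, transversion), 10 (G/U, transversion), 13 (U/G, transversion), 14 (A/G, transition), 15 (G/C, transversion), 21 (U/A, transversion), 23 (A/C, transversion), 24 (U/A, transversion), 25 (G/A, transition), 27 (G/U, transversion), 29 (G/U, transversion), 36 (A/U, transversion), 40 (C/A, transversion), 41 (U/G, transversion).
Of the 14 differences, 2 transitions and 12 transversions, so the answer is 12.

12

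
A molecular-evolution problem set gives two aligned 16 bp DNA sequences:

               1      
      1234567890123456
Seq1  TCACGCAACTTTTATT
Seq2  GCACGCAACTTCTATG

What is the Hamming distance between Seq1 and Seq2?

3

Mismatches occur at site 1 (T/G), site 12 (T/C), site 16 (T/G).
That gives 3 mismatches out of 16 aligned sites, so the Hamming distance is 3.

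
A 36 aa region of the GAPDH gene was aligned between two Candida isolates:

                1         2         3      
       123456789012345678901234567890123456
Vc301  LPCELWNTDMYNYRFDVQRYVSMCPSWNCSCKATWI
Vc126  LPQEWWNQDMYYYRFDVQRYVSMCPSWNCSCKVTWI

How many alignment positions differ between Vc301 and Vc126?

Differing sites — 3:C/Q; 5:L/W; 8:T/Q; 12:N/Y; 33:A/V.
That gives 5 mismatches out of 36 aligned sites, so the Hamming distance is 5.

5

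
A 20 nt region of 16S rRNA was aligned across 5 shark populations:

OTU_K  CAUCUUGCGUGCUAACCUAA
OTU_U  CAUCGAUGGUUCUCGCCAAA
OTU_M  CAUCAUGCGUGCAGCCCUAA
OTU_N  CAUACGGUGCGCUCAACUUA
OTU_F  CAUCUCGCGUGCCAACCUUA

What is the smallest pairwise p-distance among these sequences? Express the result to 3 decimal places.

0.150

Pairwise Hamming distances:
  OTU_K vs OTU_U: 8
  OTU_K vs OTU_M: 4
  OTU_K vs OTU_N: 8
  OTU_K vs OTU_F: 3
  OTU_U vs OTU_M: 9
  OTU_U vs OTU_N: 11
  OTU_U vs OTU_F: 10
  OTU_M vs OTU_N: 10
  OTU_M vs OTU_F: 6
  OTU_N vs OTU_F: 8
The smallest is 3 mismatches, between OTU_K and OTU_F; p = 3/20 = 0.150.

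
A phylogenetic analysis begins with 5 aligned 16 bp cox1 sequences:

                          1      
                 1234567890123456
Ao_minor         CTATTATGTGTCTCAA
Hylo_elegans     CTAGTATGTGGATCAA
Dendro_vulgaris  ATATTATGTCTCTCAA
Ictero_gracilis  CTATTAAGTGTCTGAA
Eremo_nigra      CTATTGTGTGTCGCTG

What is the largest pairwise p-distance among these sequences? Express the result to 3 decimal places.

0.438

Pairwise Hamming distances:
  Ao_minor vs Hylo_elegans: 3
  Ao_minor vs Dendro_vulgaris: 2
  Ao_minor vs Ictero_gracilis: 2
  Ao_minor vs Eremo_nigra: 4
  Hylo_elegans vs Dendro_vulgaris: 5
  Hylo_elegans vs Ictero_gracilis: 5
  Hylo_elegans vs Eremo_nigra: 7
  Dendro_vulgaris vs Ictero_gracilis: 4
  Dendro_vulgaris vs Eremo_nigra: 6
  Ictero_gracilis vs Eremo_nigra: 6
The largest is 7 mismatches, between Hylo_elegans and Eremo_nigra; p = 7/16 = 0.438.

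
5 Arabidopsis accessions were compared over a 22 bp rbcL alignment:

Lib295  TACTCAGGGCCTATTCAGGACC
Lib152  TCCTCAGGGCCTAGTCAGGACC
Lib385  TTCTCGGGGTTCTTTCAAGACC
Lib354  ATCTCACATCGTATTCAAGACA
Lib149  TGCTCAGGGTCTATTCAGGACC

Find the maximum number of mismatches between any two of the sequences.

10

Pairwise Hamming distances:
  Lib295 vs Lib152: 2
  Lib295 vs Lib385: 7
  Lib295 vs Lib354: 8
  Lib295 vs Lib149: 2
  Lib152 vs Lib385: 8
  Lib152 vs Lib354: 9
  Lib152 vs Lib149: 3
  Lib385 vs Lib354: 10
  Lib385 vs Lib149: 6
  Lib354 vs Lib149: 9
The largest is 10, between Lib385 and Lib354.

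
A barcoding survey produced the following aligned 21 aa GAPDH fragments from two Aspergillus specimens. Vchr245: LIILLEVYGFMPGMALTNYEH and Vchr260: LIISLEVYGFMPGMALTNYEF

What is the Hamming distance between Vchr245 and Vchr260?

Differing sites — 4:L/S; 21:H/F.
That gives 2 mismatches out of 21 aligned sites, so the Hamming distance is 2.

2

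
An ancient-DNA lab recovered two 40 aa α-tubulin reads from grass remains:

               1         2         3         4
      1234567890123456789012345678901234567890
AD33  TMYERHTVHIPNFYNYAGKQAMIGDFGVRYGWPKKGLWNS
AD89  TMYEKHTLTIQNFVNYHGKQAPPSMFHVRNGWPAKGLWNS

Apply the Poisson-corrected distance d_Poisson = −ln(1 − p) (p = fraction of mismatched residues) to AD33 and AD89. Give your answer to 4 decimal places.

0.3930

Mismatches occur at site 5 (R→K), site 8 (V→L), site 9 (H→T), site 11 (P→Q), site 14 (Y→V), site 17 (A→H), site 22 (M→P), site 23 (I→P), site 24 (G→S), site 25 (D→M), site 27 (G→H), site 30 (Y→N), site 34 (K→A).
p = 13/40 = 0.325000.
d = −ln(1 − 0.325000) = −ln(0.675000) = 0.3930.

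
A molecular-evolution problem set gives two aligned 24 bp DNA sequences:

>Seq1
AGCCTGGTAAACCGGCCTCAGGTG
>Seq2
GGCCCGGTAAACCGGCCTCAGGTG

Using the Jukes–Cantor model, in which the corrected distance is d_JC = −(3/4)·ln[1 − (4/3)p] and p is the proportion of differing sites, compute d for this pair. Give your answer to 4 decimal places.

The sequences differ at positions 1 (A/G), 5 (T/C).
p = 2/24 = 0.083333.
d = −0.75 · ln(1 − (4/3)·0.083333) = −0.75 · ln(0.888889) = −0.75 · (-0.117783) = 0.0883.

0.0883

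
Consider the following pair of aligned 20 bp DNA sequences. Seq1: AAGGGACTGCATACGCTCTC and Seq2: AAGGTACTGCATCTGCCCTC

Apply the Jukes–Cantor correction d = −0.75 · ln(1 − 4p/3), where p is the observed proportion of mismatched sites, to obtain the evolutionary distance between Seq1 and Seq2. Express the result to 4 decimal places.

Differing sites — 5:G/T; 13:A/C; 14:C/T; 17:T/C.
p = 4/20 = 0.200000.
d = −0.75 · ln(1 − (4/3)·0.200000) = −0.75 · ln(0.733333) = −0.75 · (-0.310155) = 0.2326.

0.2326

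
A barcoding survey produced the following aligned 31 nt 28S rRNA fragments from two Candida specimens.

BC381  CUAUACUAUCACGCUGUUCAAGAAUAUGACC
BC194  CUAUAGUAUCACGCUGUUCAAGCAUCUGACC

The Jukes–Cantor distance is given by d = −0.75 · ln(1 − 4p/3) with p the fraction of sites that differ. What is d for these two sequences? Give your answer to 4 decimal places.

0.1036

The sequences differ at positions 6 (C/G), 23 (A/C), 26 (A/C).
p = 3/31 = 0.096774.
d = −0.75 · ln(1 − (4/3)·0.096774) = −0.75 · ln(0.870968) = −0.75 · (-0.138150) = 0.1036.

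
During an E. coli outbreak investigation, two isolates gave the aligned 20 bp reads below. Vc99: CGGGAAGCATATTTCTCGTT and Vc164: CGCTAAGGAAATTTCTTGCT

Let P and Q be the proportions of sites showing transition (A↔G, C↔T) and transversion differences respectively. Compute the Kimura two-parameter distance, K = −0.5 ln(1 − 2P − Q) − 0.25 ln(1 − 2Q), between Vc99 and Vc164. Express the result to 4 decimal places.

Mismatches occur at site 3 (G/C, transversion), site 4 (G/T, transversion), site 8 (C/G, transversion), site 10 (T/A, transversion), site 17 (C/T, transition), site 19 (T/C, transition).
Of the 6 differences, 2 transitions and 4 transversions over 20 sites: P = 2/20 = 0.100000, Q = 4/20 = 0.200000.
d = −0.5·ln(0.600000) − 0.25·ln(0.600000) = −0.5·(-0.510826) − 0.25·(-0.510826) = 0.3831.

0.3831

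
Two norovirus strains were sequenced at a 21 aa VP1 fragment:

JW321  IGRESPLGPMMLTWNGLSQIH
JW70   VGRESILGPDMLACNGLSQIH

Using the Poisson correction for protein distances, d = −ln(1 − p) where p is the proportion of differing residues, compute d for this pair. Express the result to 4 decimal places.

The sequences differ at positions 1 (I/V), 6 (P/I), 10 (M/D), 13 (T/A), 14 (W/C).
p = 5/21 = 0.238095.
d = −ln(1 − 0.238095) = −ln(0.761905) = 0.2719.

0.2719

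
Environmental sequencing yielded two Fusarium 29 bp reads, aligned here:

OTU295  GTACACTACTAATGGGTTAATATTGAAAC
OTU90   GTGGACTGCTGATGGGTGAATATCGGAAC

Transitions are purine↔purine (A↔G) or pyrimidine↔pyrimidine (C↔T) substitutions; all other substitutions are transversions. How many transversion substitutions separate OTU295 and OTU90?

Differing sites — 3:A/G (Ti); 4:C/G (Tv); 8:A/G (Ti); 11:A/G (Ti); 18:T/G (Tv); 24:T/C (Ti); 26:A/G (Ti).
Of the 7 differences, 5 transitions and 2 transversions, so the answer is 2.

2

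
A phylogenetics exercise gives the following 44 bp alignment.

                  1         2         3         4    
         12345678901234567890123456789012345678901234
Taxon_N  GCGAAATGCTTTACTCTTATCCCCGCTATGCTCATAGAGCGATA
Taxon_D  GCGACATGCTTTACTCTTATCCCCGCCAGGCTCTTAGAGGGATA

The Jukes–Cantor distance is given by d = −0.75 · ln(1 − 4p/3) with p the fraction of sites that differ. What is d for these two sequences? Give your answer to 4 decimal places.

0.1232

The sequences differ at positions 5 (A/C), 27 (T/C), 29 (T/G), 34 (A/T), 40 (C/G).
p = 5/44 = 0.113636.
d = −0.75 · ln(1 − (4/3)·0.113636) = −0.75 · ln(0.848485) = −0.75 · (-0.164303) = 0.1232.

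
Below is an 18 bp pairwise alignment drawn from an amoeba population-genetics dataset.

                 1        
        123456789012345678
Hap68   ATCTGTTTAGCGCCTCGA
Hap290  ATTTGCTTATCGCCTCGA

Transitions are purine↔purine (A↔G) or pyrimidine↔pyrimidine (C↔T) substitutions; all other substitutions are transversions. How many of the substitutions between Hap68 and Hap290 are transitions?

2

Differing sites — 3:C/T (Ti); 6:T/C (Ti); 10:G/T (Tv).
Of the 3 differences, 2 transitions and 1 transversion, so the answer is 2.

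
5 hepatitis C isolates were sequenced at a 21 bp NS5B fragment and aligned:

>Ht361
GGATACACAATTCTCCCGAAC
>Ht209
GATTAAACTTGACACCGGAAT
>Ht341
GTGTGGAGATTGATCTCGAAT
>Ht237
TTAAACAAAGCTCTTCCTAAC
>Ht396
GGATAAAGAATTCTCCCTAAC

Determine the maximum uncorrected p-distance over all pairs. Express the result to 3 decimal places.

0.714

Pairwise Hamming distances:
  Ht361 vs Ht209: 10
  Ht361 vs Ht341: 10
  Ht361 vs Ht237: 8
  Ht361 vs Ht396: 3
  Ht209 vs Ht341: 12
  Ht209 vs Ht237: 15
  Ht209 vs Ht396: 11
  Ht341 vs Ht237: 14
  Ht341 vs Ht396: 10
  Ht237 vs Ht396: 8
The largest is 15 mismatches, between Ht209 and Ht237; p = 15/21 = 0.714.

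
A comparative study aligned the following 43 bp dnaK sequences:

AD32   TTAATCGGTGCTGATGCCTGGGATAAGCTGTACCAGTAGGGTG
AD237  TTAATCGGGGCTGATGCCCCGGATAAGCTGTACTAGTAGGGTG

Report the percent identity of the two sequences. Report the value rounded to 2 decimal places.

The sequences differ at positions 9 (T/G), 19 (T/C), 20 (G/C), 34 (C/T).
39 of the 43 sites match, so the percent identity is 39/43 × 100 = 90.70%.

90.70%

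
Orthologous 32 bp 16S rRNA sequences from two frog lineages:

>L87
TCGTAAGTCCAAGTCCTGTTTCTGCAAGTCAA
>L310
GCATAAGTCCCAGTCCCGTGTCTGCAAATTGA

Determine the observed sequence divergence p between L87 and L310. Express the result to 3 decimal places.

0.250

Differing sites — 1:T/G; 3:G/A; 11:A/C; 17:T/C; 20:T/G; 28:G/A; 30:C/T; 31:A/G.
There are 8 differences over 32 sites, so p = 8/32 = 0.250.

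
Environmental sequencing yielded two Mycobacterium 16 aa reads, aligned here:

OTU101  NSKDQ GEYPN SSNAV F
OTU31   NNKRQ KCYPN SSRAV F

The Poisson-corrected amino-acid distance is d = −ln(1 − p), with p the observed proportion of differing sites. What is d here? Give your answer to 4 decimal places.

Mismatches occur at site 2 (S→N), site 4 (D→R), site 6 (G→K), site 7 (E→C), site 13 (N→R).
p = 5/16 = 0.312500.
d = −ln(1 − 0.312500) = −ln(0.687500) = 0.3747.

0.3747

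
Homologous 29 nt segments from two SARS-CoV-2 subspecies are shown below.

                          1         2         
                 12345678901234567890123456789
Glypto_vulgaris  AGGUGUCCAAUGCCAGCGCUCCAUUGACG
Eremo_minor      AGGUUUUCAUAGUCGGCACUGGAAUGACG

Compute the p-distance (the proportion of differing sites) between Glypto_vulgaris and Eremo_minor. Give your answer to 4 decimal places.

Mismatches occur at site 5 (G↔U), site 7 (C↔U), site 10 (A↔U), site 11 (U↔A), site 13 (C↔U), site 15 (A↔G), site 18 (G↔A), site 21 (C↔G), site 22 (C↔G), site 24 (U↔A).
There are 10 differences over 29 sites, so p = 10/29 = 0.3448.

0.3448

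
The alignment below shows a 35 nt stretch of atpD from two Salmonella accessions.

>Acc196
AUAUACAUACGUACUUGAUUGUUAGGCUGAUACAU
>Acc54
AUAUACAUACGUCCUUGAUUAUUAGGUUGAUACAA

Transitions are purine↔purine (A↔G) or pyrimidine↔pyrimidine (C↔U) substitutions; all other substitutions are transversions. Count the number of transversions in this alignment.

Differing sites — 13:A/C (Tv); 21:G/A (Ti); 27:C/U (Ti); 35:U/A (Tv).
Of the 4 differences, 2 transitions and 2 transversions, so the answer is 2.

2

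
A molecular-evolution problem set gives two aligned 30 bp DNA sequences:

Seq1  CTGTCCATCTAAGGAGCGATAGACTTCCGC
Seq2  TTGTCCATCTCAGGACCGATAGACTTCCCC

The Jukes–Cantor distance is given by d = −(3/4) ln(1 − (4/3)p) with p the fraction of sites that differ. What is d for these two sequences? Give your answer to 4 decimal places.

Mismatches occur at site 1 (C↔T), site 11 (A↔C), site 16 (G↔C), site 29 (G↔C).
p = 4/30 = 0.133333.
d = −0.75 · ln(1 − (4/3)·0.133333) = −0.75 · ln(0.822223) = −0.75 · (-0.195744) = 0.1468.

0.1468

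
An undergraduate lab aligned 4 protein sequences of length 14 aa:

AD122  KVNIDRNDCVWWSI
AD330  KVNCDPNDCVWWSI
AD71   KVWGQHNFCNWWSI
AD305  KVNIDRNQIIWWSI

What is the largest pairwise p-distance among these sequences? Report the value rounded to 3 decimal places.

0.500

Pairwise Hamming distances:
  AD122 vs AD330: 2
  AD122 vs AD71: 6
  AD122 vs AD305: 3
  AD330 vs AD71: 6
  AD330 vs AD305: 5
  AD71 vs AD305: 7
The largest is 7 mismatches, between AD71 and AD305; p = 7/14 = 0.500.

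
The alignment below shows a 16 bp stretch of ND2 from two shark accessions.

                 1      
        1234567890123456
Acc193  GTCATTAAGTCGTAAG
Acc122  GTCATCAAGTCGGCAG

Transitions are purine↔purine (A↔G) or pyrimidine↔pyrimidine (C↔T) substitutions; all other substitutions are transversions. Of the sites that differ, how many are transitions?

Differing sites — 6:T/C (Ti); 13:T/G (Tv); 14:A/C (Tv).
Of the 3 differences, 1 transition and 2 transversions, so the answer is 1.

1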